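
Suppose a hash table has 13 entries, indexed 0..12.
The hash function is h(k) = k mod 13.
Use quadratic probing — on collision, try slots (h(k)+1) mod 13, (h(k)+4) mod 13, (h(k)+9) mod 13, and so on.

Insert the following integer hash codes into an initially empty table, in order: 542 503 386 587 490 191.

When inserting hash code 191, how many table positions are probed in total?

5

Insert 542: h=9, slot 9 empty → index 9.
Insert 503: h=9, slot 9 occupied → index 10.
Insert 386: h=9, slots 9,10 occupied → index 0.
Insert 587: h=2, slot 2 empty → index 2.
Insert 490: h=9, slots 9,10,0 occupied → index 5.
Insert 191: h=9, slots 9,10,0,5 occupied → index 12.
Table: [386, ∅, 587, ∅, ∅, 490, ∅, ∅, ∅, 542, 503, ∅, 191]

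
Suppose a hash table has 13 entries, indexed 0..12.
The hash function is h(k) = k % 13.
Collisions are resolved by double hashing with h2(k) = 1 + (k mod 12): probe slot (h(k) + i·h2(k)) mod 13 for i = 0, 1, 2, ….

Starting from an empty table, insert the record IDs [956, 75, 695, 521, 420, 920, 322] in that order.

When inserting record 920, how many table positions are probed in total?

956 hashes to 7; slot 7 is free => place at 7.
75 hashes to 10; slot 10 is free => place at 10.
695 hashes to 6; slot 6 is free => place at 6.
521 hashes to 1; slot 1 is free => place at 1.
420 hashes to 4; slot 4 is free => place at 4.
920 hashes to 10, h2=9; 10,6 taken => place at 2.
322 hashes to 10, h2=11; 10 taken => place at 8.
Table: [., 521, 920, ., 420, ., 695, 956, 322, ., 75, ., .]

3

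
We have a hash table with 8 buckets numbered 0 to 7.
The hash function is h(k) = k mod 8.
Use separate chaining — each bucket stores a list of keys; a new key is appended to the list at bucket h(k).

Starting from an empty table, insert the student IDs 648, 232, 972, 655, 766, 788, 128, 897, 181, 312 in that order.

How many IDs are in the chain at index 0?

4

Insert 648: h=0, bucket 0 empty -> new chain.
Insert 232: h=0, bucket 0 nonempty -> append to chain.
Insert 972: h=4, bucket 4 empty -> new chain.
Insert 655: h=7, bucket 7 empty -> new chain.
Insert 766: h=6, bucket 6 empty -> new chain.
Insert 788: h=4, bucket 4 nonempty -> append to chain.
Insert 128: h=0, bucket 0 nonempty -> append to chain.
Insert 897: h=1, bucket 1 empty -> new chain.
Insert 181: h=5, bucket 5 empty -> new chain.
Insert 312: h=0, bucket 0 nonempty -> append to chain.
Final buckets:
0: 648 -> 232 -> 128 -> 312
1: 897
2: ∅
3: ∅
4: 972 -> 788
5: 181
6: 766
7: 655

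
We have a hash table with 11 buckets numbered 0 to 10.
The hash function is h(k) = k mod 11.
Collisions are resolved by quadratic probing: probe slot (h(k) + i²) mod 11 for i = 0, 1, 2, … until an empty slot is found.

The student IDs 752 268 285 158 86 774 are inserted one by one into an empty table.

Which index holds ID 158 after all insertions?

752 hashes to 4; slot 4 is free -> place at 4.
268 hashes to 4; 4 taken -> place at 5.
285 hashes to 10; slot 10 is free -> place at 10.
158 hashes to 4; 4,5 taken -> place at 8.
86 hashes to 9; slot 9 is free -> place at 9.
774 hashes to 4; 4,5,8 taken -> place at 2.
Table: [∅, ∅, 774, ∅, 752, 268, ∅, ∅, 158, 86, 285]

8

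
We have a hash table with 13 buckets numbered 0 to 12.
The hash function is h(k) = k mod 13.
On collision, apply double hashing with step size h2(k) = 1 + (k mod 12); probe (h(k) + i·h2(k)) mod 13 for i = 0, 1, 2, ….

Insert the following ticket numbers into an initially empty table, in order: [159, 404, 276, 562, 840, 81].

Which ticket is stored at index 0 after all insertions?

159: h=3 -> slot 3
404: h=1 -> slot 1
276: h=3, h2=1, probe 3,4 -> slot 4
562: h=3, h2=11, probe 3,1,12 -> slot 12
840: h=8 -> slot 8
81: h=3, h2=10, probe 3,0 -> slot 0
Table: [81, 404, ∅, 159, 276, ∅, ∅, ∅, 840, ∅, ∅, ∅, 562]

81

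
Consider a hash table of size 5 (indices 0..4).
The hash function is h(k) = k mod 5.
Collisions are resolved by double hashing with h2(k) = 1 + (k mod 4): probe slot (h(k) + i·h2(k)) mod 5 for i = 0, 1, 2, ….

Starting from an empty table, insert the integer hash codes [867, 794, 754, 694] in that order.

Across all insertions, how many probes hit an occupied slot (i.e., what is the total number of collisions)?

5

867: h=2 → slot 2
794: h=4 → slot 4
754: h=4, h2=3, probe 4,2,0 → slot 0
694: h=4, h2=3, probe 4,2,0,3 → slot 3
Table: [754, ., 867, 694, 794]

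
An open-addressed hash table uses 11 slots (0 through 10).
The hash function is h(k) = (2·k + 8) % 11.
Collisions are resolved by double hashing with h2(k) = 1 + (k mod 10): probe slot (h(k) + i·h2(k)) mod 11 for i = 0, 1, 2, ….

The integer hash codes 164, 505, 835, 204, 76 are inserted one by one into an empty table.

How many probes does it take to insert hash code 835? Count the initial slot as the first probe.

3

Insert 164: h=6, slot 6 empty => index 6.
Insert 505: h=6, h2=6, slot 6 occupied => index 1.
Insert 835: h=6, h2=6, slots 6,1 occupied => index 7.
Insert 204: h=9, slot 9 empty => index 9.
Insert 76: h=6, h2=7, slot 6 occupied => index 2.
Table: [_, 505, 76, _, _, _, 164, 835, _, 204, _]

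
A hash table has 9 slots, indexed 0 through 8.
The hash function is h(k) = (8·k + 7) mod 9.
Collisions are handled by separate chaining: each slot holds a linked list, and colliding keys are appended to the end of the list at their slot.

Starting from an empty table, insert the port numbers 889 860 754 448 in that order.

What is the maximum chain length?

Insert 889: h=0, bucket 0 empty → new chain.
Insert 860: h=2, bucket 2 empty → new chain.
Insert 754: h=0, bucket 0 nonempty → append to chain.
Insert 448: h=0, bucket 0 nonempty → append to chain.
Final buckets:
0: 889 -> 754 -> 448
1: ∅
2: 860
3: ∅
4: ∅
5: ∅
6: ∅
7: ∅
8: ∅

3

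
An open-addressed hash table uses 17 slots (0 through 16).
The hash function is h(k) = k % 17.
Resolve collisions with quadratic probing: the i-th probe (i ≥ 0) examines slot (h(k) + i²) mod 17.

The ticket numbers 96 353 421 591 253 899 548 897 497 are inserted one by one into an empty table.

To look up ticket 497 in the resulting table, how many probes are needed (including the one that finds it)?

Insert 96: h=11, slot 11 empty => index 11.
Insert 353: h=13, slot 13 empty => index 13.
Insert 421: h=13, slot 13 occupied => index 14.
Insert 591: h=13, slots 13,14 occupied => index 0.
Insert 253: h=15, slot 15 empty => index 15.
Insert 899: h=15, slot 15 occupied => index 16.
Insert 548: h=4, slot 4 empty => index 4.
Insert 897: h=13, slots 13,14,0 occupied => index 5.
Insert 497: h=4, slots 4,5 occupied => index 8.
Table: [591, ∅, ∅, ∅, 548, 897, ∅, ∅, 497, ∅, ∅, 96, ∅, 353, 421, 253, 899]
Lookup 497: h=4, probe 4,5,8 → found at 8.

3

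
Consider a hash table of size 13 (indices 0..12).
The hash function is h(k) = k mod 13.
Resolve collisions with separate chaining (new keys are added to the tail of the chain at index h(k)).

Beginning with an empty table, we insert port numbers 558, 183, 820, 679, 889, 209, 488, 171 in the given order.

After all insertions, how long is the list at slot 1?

3

558 -> bucket 12
183 -> bucket 1
820 -> bucket 1 (collision)
679 -> bucket 3
889 -> bucket 5
209 -> bucket 1 (collision)
488 -> bucket 7
171 -> bucket 2
Final buckets:
0: —
1: 183 -> 820 -> 209
2: 171
3: 679
4: —
5: 889
6: —
7: 488
8: —
9: —
10: —
11: —
12: 558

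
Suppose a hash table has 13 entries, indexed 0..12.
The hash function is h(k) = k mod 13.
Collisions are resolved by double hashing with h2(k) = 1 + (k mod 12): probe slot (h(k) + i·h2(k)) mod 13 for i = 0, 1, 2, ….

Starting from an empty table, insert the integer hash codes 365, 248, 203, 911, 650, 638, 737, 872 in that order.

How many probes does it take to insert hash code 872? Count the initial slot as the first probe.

365 hashes to 1; slot 1 is free → place at 1.
248 hashes to 1, h2=9; 1 taken → place at 10.
203 hashes to 8; slot 8 is free → place at 8.
911 hashes to 1, h2=12; 1 taken → place at 0.
650 hashes to 0, h2=3; 0 taken → place at 3.
638 hashes to 1, h2=3; 1 taken → place at 4.
737 hashes to 9; slot 9 is free → place at 9.
872 hashes to 1, h2=9; 1,10 taken → place at 6.
Table: [911, 365, ∅, 650, 638, ∅, 872, ∅, 203, 737, 248, ∅, ∅]

3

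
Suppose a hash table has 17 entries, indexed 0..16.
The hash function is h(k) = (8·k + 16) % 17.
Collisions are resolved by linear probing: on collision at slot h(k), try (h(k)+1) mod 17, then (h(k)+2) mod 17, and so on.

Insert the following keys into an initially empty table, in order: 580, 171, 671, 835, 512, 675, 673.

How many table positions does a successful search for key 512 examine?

3

580: h=15 => slot 15
171: h=7 => slot 7
671: h=12 => slot 12
835: h=15, probe 15,16 => slot 16
512: h=15, probe 15,16,0 => slot 0
675: h=10 => slot 10
673: h=11 => slot 11
Table: [512, ∅, ∅, ∅, ∅, ∅, ∅, 171, ∅, ∅, 675, 673, 671, ∅, ∅, 580, 835]
Lookup 512: h=15, probe 15,16,0 → found at 0.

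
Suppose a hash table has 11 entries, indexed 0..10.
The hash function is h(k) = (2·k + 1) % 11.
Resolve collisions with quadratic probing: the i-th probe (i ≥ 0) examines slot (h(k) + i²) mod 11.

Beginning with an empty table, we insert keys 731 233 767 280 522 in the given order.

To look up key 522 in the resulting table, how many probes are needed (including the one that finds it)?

731 hashes to 0; slot 0 is free -> place at 0.
233 hashes to 5; slot 5 is free -> place at 5.
767 hashes to 6; slot 6 is free -> place at 6.
280 hashes to 0; 0 taken -> place at 1.
522 hashes to 0; 0,1 taken -> place at 4.
Table: [731, 280, —, —, 522, 233, 767, —, —, —, —]
Lookup 522: h=0, probe 0,1,4 → found at 4.

3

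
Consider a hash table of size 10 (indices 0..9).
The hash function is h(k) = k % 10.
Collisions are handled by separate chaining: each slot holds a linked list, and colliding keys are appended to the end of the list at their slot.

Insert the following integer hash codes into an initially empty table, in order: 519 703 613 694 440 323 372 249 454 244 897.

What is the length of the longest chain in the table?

3

Insert 519: h=9, bucket 9 empty → new chain.
Insert 703: h=3, bucket 3 empty → new chain.
Insert 613: h=3, bucket 3 nonempty → append to chain.
Insert 694: h=4, bucket 4 empty → new chain.
Insert 440: h=0, bucket 0 empty → new chain.
Insert 323: h=3, bucket 3 nonempty → append to chain.
Insert 372: h=2, bucket 2 empty → new chain.
Insert 249: h=9, bucket 9 nonempty → append to chain.
Insert 454: h=4, bucket 4 nonempty → append to chain.
Insert 244: h=4, bucket 4 nonempty → append to chain.
Insert 897: h=7, bucket 7 empty → new chain.
Final buckets:
0: 440
1: -
2: 372
3: 703 -> 613 -> 323
4: 694 -> 454 -> 244
5: -
6: -
7: 897
8: -
9: 519 -> 249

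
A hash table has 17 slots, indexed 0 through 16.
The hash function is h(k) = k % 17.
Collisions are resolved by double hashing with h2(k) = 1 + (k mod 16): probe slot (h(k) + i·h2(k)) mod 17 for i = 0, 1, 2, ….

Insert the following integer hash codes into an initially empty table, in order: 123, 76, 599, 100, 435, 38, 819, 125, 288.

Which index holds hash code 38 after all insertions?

11

Insert 123: h=4, slot 4 empty => index 4.
Insert 76: h=8, slot 8 empty => index 8.
Insert 599: h=4, h2=8, slot 4 occupied => index 12.
Insert 100: h=15, slot 15 empty => index 15.
Insert 435: h=10, slot 10 empty => index 10.
Insert 38: h=4, h2=7, slot 4 occupied => index 11.
Insert 819: h=3, slot 3 empty => index 3.
Insert 125: h=6, slot 6 empty => index 6.
Insert 288: h=16, slot 16 empty => index 16.
Table: [., ., ., 819, 123, ., 125, ., 76, ., 435, 38, 599, ., ., 100, 288]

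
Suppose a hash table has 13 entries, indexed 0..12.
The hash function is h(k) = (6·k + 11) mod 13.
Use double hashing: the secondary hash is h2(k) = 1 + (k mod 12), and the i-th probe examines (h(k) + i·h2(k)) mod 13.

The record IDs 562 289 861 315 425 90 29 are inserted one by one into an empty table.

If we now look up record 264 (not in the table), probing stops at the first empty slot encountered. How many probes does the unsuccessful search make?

2

562 hashes to 3; slot 3 is free => place at 3.
289 hashes to 3, h2=2; 3 taken => place at 5.
861 hashes to 3, h2=10; 3 taken => place at 0.
315 hashes to 3, h2=4; 3 taken => place at 7.
425 hashes to 0, h2=6; 0 taken => place at 6.
90 hashes to 5, h2=7; 5 taken => place at 12.
29 hashes to 3, h2=6; 3 taken => place at 9.
Table: [861, —, —, 562, —, 289, 425, 315, —, 29, —, —, 90]
Lookup 264: h=9, h2=1, probe 9,10 → slot 10 empty, not found.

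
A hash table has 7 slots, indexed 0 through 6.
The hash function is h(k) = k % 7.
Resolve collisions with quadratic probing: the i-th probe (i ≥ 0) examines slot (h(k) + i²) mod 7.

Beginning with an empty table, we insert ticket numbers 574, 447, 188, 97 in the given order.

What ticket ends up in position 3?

Insert 574: h=0, slot 0 empty => index 0.
Insert 447: h=6, slot 6 empty => index 6.
Insert 188: h=6, slots 6,0 occupied => index 3.
Insert 97: h=6, slots 6,0,3 occupied => index 1.
Table: [574, 97, _, 188, _, _, 447]

188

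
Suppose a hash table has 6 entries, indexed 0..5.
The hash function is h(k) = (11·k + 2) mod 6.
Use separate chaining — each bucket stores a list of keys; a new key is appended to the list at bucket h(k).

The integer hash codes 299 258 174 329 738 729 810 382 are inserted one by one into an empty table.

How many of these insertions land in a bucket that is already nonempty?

Insert 299: h=3, bucket 3 empty -> new chain.
Insert 258: h=2, bucket 2 empty -> new chain.
Insert 174: h=2, bucket 2 nonempty -> append to chain.
Insert 329: h=3, bucket 3 nonempty -> append to chain.
Insert 738: h=2, bucket 2 nonempty -> append to chain.
Insert 729: h=5, bucket 5 empty -> new chain.
Insert 810: h=2, bucket 2 nonempty -> append to chain.
Insert 382: h=4, bucket 4 empty -> new chain.
Final buckets:
0: -
1: -
2: 258 -> 174 -> 738 -> 810
3: 299 -> 329
4: 382
5: 729

4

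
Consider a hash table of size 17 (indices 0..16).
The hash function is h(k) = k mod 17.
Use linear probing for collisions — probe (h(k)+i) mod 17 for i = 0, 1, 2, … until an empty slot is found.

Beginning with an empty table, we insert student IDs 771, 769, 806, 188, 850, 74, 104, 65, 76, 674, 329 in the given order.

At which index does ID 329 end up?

771: h=6 -> slot 6
769: h=4 -> slot 4
806: h=7 -> slot 7
188: h=1 -> slot 1
850: h=0 -> slot 0
74: h=6, probe 6,7,8 -> slot 8
104: h=2 -> slot 2
65: h=14 -> slot 14
76: h=8, probe 8,9 -> slot 9
674: h=11 -> slot 11
329: h=6, probe 6,7,8,9,10 -> slot 10
Table: [850, 188, 104, —, 769, —, 771, 806, 74, 76, 329, 674, —, —, 65, —, —]

10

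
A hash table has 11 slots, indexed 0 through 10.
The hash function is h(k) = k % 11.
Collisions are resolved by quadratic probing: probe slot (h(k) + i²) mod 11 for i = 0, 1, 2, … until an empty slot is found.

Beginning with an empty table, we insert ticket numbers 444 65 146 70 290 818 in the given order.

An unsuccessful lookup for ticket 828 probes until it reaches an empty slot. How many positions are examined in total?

3

444: h=4 -> slot 4
65: h=10 -> slot 10
146: h=3 -> slot 3
70: h=4, probe 4,5 -> slot 5
290: h=4, probe 4,5,8 -> slot 8
818: h=4, probe 4,5,8,2 -> slot 2
Table: [—, —, 818, 146, 444, 70, —, —, 290, —, 65]
Lookup 828: h=3, probe 3,4,7 → slot 7 empty, not found.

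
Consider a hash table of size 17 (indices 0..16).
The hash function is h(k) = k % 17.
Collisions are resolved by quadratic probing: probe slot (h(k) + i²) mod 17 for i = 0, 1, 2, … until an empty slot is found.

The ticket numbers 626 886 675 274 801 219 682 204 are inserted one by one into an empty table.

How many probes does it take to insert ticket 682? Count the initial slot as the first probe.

626 hashes to 14; slot 14 is free → place at 14.
886 hashes to 2; slot 2 is free → place at 2.
675 hashes to 12; slot 12 is free → place at 12.
274 hashes to 2; 2 taken → place at 3.
801 hashes to 2; 2,3 taken → place at 6.
219 hashes to 15; slot 15 is free → place at 15.
682 hashes to 2; 2,3,6 taken → place at 11.
204 hashes to 0; slot 0 is free → place at 0.
Table: [204, ., 886, 274, ., ., 801, ., ., ., ., 682, 675, ., 626, 219, .]

4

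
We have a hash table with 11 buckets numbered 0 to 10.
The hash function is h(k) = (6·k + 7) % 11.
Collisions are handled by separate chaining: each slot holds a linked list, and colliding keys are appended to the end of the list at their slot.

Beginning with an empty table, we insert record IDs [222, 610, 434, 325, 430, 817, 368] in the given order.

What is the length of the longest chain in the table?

Insert 222: h=8, bucket 8 empty -> new chain.
Insert 610: h=4, bucket 4 empty -> new chain.
Insert 434: h=4, bucket 4 nonempty -> append to chain.
Insert 325: h=10, bucket 10 empty -> new chain.
Insert 430: h=2, bucket 2 empty -> new chain.
Insert 817: h=3, bucket 3 empty -> new chain.
Insert 368: h=4, bucket 4 nonempty -> append to chain.
Final buckets:
0: _
1: _
2: 430
3: 817
4: 610 -> 434 -> 368
5: _
6: _
7: _
8: 222
9: _
10: 325

3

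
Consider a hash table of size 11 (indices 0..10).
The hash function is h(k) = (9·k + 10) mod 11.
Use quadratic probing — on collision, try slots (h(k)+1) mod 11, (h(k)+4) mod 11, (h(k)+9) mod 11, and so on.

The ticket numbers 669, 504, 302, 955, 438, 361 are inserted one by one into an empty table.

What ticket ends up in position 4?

504

669 hashes to 3; slot 3 is free -> place at 3.
504 hashes to 3; 3 taken -> place at 4.
302 hashes to 0; slot 0 is free -> place at 0.
955 hashes to 3; 3,4 taken -> place at 7.
438 hashes to 3; 3,4,7 taken -> place at 1.
361 hashes to 3; 3,4,7,1 taken -> place at 8.
Table: [302, 438, -, 669, 504, -, -, 955, 361, -, -]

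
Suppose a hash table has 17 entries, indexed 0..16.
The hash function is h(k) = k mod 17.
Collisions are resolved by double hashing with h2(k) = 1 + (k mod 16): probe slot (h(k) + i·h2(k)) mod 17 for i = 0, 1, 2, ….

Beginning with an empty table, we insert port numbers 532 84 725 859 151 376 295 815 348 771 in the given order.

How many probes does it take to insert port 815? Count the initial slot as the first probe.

Insert 532: h=5, slot 5 empty → index 5.
Insert 84: h=16, slot 16 empty → index 16.
Insert 725: h=11, slot 11 empty → index 11.
Insert 859: h=9, slot 9 empty → index 9.
Insert 151: h=15, slot 15 empty → index 15.
Insert 376: h=2, slot 2 empty → index 2.
Insert 295: h=6, slot 6 empty → index 6.
Insert 815: h=16, h2=16, slots 16,15 occupied → index 14.
Insert 348: h=8, slot 8 empty → index 8.
Insert 771: h=6, h2=4, slot 6 occupied → index 10.
Table: [∅, ∅, 376, ∅, ∅, 532, 295, ∅, 348, 859, 771, 725, ∅, ∅, 815, 151, 84]

3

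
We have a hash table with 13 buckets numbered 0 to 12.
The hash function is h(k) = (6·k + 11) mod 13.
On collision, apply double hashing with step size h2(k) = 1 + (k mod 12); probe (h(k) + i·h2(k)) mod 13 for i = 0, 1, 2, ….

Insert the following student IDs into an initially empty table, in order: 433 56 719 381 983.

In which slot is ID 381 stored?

433: h=9 -> slot 9
56: h=9, h2=9, probe 9,5 -> slot 5
719: h=9, h2=12, probe 9,8 -> slot 8
381: h=9, h2=10, probe 9,6 -> slot 6
983: h=7 -> slot 7
Table: [., ., ., ., ., 56, 381, 983, 719, 433, ., ., .]

6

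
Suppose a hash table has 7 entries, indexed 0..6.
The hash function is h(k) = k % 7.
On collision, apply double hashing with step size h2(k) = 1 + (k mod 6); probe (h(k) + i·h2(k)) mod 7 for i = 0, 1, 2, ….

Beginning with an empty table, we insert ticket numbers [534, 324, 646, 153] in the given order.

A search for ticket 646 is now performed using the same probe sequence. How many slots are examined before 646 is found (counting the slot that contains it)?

2

534: h=2 => slot 2
324: h=2, h2=1, probe 2,3 => slot 3
646: h=2, h2=5, probe 2,0 => slot 0
153: h=6 => slot 6
Table: [646, -, 534, 324, -, -, 153]
Lookup 646: h=2, h2=5, probe 2,0 → found at 0.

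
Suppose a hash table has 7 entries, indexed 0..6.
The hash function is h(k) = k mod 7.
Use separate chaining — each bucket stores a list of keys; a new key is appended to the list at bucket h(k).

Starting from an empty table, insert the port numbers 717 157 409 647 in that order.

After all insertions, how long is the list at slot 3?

Insert 717: h=3, bucket 3 empty → new chain.
Insert 157: h=3, bucket 3 nonempty → append to chain.
Insert 409: h=3, bucket 3 nonempty → append to chain.
Insert 647: h=3, bucket 3 nonempty → append to chain.
Final buckets:
0: ∅
1: ∅
2: ∅
3: 717 -> 157 -> 409 -> 647
4: ∅
5: ∅
6: ∅

4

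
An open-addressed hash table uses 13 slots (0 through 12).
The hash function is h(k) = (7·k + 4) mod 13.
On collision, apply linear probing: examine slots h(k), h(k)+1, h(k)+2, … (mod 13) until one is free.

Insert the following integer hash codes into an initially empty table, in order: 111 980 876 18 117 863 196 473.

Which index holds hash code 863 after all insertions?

5

Insert 111: h=1, slot 1 empty -> index 1.
Insert 980: h=0, slot 0 empty -> index 0.
Insert 876: h=0, slots 0,1 occupied -> index 2.
Insert 18: h=0, slots 0,1,2 occupied -> index 3.
Insert 117: h=4, slot 4 empty -> index 4.
Insert 863: h=0, slots 0,1,2,3,4 occupied -> index 5.
Insert 196: h=11, slot 11 empty -> index 11.
Insert 473: h=0, slots 0,1,2,3,4,5 occupied -> index 6.
Table: [980, 111, 876, 18, 117, 863, 473, —, —, —, —, 196, —]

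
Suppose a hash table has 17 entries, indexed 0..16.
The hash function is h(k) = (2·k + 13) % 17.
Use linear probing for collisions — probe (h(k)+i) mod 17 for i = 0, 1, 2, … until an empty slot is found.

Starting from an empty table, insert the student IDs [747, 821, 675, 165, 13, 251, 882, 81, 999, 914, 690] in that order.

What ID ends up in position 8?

81

747: h=11 -> slot 11
821: h=6 -> slot 6
675: h=3 -> slot 3
165: h=3, probe 3,4 -> slot 4
13: h=5 -> slot 5
251: h=5, probe 5,6,7 -> slot 7
882: h=9 -> slot 9
81: h=5, probe 5,6,7,8 -> slot 8
999: h=5, probe 5,6,7,8,9,10 -> slot 10
914: h=5, probe 5,6,7,8,9,10,11,12 -> slot 12
690: h=16 -> slot 16
Table: [-, -, -, 675, 165, 13, 821, 251, 81, 882, 999, 747, 914, -, -, -, 690]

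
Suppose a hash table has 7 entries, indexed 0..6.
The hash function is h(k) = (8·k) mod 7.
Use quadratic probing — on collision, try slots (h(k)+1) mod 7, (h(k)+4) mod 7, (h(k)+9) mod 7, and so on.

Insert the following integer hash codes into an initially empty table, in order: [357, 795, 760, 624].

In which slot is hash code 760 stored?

357 hashes to 0; slot 0 is free => place at 0.
795 hashes to 4; slot 4 is free => place at 4.
760 hashes to 4; 4 taken => place at 5.
624 hashes to 1; slot 1 is free => place at 1.
Table: [357, 624, ., ., 795, 760, .]

5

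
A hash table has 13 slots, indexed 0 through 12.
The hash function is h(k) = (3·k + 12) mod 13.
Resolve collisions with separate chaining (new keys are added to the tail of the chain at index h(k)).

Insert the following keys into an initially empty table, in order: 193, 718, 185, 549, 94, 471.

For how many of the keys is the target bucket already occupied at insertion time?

Insert 193: h=6, bucket 6 empty -> new chain.
Insert 718: h=8, bucket 8 empty -> new chain.
Insert 185: h=8, bucket 8 nonempty -> append to chain.
Insert 549: h=8, bucket 8 nonempty -> append to chain.
Insert 94: h=8, bucket 8 nonempty -> append to chain.
Insert 471: h=8, bucket 8 nonempty -> append to chain.
Final buckets:
0: .
1: .
2: .
3: .
4: .
5: .
6: 193
7: .
8: 718 -> 185 -> 549 -> 94 -> 471
9: .
10: .
11: .
12: .

4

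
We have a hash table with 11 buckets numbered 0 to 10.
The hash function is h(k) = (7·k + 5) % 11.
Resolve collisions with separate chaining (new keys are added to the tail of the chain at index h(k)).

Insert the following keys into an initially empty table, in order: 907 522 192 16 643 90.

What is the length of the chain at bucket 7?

5

Insert 907: h=7, bucket 7 empty → new chain.
Insert 522: h=7, bucket 7 nonempty → append to chain.
Insert 192: h=7, bucket 7 nonempty → append to chain.
Insert 16: h=7, bucket 7 nonempty → append to chain.
Insert 643: h=7, bucket 7 nonempty → append to chain.
Insert 90: h=8, bucket 8 empty → new chain.
Final buckets:
0: -
1: -
2: -
3: -
4: -
5: -
6: -
7: 907 -> 522 -> 192 -> 16 -> 643
8: 90
9: -
10: -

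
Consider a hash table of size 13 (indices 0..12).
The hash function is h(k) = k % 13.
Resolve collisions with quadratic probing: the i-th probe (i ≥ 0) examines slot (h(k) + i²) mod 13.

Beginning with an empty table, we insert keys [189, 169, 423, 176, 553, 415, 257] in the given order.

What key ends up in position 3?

553

Insert 189: h=7, slot 7 empty → index 7.
Insert 169: h=0, slot 0 empty → index 0.
Insert 423: h=7, slot 7 occupied → index 8.
Insert 176: h=7, slots 7,8 occupied → index 11.
Insert 553: h=7, slots 7,8,11 occupied → index 3.
Insert 415: h=12, slot 12 empty → index 12.
Insert 257: h=10, slot 10 empty → index 10.
Table: [169, ∅, ∅, 553, ∅, ∅, ∅, 189, 423, ∅, 257, 176, 415]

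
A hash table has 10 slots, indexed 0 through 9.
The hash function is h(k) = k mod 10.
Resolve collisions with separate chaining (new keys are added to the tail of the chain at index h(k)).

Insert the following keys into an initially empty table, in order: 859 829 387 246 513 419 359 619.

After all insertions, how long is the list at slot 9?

Insert 859: h=9, bucket 9 empty → new chain.
Insert 829: h=9, bucket 9 nonempty → append to chain.
Insert 387: h=7, bucket 7 empty → new chain.
Insert 246: h=6, bucket 6 empty → new chain.
Insert 513: h=3, bucket 3 empty → new chain.
Insert 419: h=9, bucket 9 nonempty → append to chain.
Insert 359: h=9, bucket 9 nonempty → append to chain.
Insert 619: h=9, bucket 9 nonempty → append to chain.
Final buckets:
0: .
1: .
2: .
3: 513
4: .
5: .
6: 246
7: 387
8: .
9: 859 -> 829 -> 419 -> 359 -> 619

5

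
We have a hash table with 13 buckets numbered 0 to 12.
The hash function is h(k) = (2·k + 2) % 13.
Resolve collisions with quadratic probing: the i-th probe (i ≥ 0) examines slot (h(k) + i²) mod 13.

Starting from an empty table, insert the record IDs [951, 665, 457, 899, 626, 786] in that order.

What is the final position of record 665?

951: h=6 -> slot 6
665: h=6, probe 6,7 -> slot 7
457: h=6, probe 6,7,10 -> slot 10
899: h=6, probe 6,7,10,2 -> slot 2
626: h=6, probe 6,7,10,2,9 -> slot 9
786: h=1 -> slot 1
Table: [., 786, 899, ., ., ., 951, 665, ., 626, 457, ., .]

7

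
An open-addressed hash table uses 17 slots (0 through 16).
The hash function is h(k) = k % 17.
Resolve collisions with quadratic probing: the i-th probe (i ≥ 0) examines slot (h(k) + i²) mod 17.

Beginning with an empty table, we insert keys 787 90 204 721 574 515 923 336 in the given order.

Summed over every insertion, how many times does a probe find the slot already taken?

10

Insert 787: h=5, slot 5 empty -> index 5.
Insert 90: h=5, slot 5 occupied -> index 6.
Insert 204: h=0, slot 0 empty -> index 0.
Insert 721: h=7, slot 7 empty -> index 7.
Insert 574: h=13, slot 13 empty -> index 13.
Insert 515: h=5, slots 5,6 occupied -> index 9.
Insert 923: h=5, slots 5,6,9 occupied -> index 14.
Insert 336: h=13, slots 13,14,0,5 occupied -> index 12.
Table: [204, ., ., ., ., 787, 90, 721, ., 515, ., ., 336, 574, 923, ., .]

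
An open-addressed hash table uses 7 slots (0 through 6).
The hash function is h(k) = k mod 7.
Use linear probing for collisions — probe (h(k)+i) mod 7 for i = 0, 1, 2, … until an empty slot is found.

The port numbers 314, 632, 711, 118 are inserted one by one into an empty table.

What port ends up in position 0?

118

Insert 314: h=6, slot 6 empty → index 6.
Insert 632: h=2, slot 2 empty → index 2.
Insert 711: h=4, slot 4 empty → index 4.
Insert 118: h=6, slot 6 occupied → index 0.
Table: [118, ., 632, ., 711, ., 314]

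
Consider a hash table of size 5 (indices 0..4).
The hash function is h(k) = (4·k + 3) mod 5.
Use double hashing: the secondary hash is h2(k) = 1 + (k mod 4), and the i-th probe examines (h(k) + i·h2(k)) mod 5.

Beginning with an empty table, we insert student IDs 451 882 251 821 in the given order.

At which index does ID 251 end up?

0

Insert 451: h=2, slot 2 empty -> index 2.
Insert 882: h=1, slot 1 empty -> index 1.
Insert 251: h=2, h2=4, slots 2,1 occupied -> index 0.
Insert 821: h=2, h2=2, slot 2 occupied -> index 4.
Table: [251, 882, 451, —, 821]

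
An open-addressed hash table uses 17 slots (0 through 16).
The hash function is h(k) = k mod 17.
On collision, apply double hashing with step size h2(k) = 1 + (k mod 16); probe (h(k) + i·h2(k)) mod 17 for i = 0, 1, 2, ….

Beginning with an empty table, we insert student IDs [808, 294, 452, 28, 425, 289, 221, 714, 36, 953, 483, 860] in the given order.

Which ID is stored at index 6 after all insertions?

Insert 808: h=9, slot 9 empty → index 9.
Insert 294: h=5, slot 5 empty → index 5.
Insert 452: h=10, slot 10 empty → index 10.
Insert 28: h=11, slot 11 empty → index 11.
Insert 425: h=0, slot 0 empty → index 0.
Insert 289: h=0, h2=2, slot 0 occupied → index 2.
Insert 221: h=0, h2=14, slot 0 occupied → index 14.
Insert 714: h=0, h2=11, slots 0,11,5 occupied → index 16.
Insert 36: h=2, h2=5, slot 2 occupied → index 7.
Insert 953: h=1, slot 1 empty → index 1.
Insert 483: h=7, h2=4, slots 7,11 occupied → index 15.
Insert 860: h=10, h2=13, slot 10 occupied → index 6.
Table: [425, 953, 289, -, -, 294, 860, 36, -, 808, 452, 28, -, -, 221, 483, 714]

860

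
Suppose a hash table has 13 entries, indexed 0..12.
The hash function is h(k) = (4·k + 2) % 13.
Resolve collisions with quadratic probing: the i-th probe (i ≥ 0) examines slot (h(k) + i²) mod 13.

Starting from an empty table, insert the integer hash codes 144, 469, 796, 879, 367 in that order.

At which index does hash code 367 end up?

144 hashes to 6; slot 6 is free → place at 6.
469 hashes to 6; 6 taken → place at 7.
796 hashes to 1; slot 1 is free → place at 1.
879 hashes to 8; slot 8 is free → place at 8.
367 hashes to 1; 1 taken → place at 2.
Table: [∅, 796, 367, ∅, ∅, ∅, 144, 469, 879, ∅, ∅, ∅, ∅]

2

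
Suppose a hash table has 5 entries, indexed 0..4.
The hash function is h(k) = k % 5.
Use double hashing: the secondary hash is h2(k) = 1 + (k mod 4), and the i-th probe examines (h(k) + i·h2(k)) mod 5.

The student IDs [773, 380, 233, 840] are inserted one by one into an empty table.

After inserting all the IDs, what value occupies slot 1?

773 hashes to 3; slot 3 is free => place at 3.
380 hashes to 0; slot 0 is free => place at 0.
233 hashes to 3, h2=2; 3,0 taken => place at 2.
840 hashes to 0, h2=1; 0 taken => place at 1.
Table: [380, 840, 233, 773, ∅]

840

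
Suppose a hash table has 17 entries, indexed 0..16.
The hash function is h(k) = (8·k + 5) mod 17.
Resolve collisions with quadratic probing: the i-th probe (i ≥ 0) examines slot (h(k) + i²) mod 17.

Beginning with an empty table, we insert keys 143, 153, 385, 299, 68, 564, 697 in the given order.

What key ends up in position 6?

143: h=10 -> slot 10
153: h=5 -> slot 5
385: h=8 -> slot 8
299: h=0 -> slot 0
68: h=5, probe 5,6 -> slot 6
564: h=12 -> slot 12
697: h=5, probe 5,6,9 -> slot 9
Table: [299, -, -, -, -, 153, 68, -, 385, 697, 143, -, 564, -, -, -, -]

68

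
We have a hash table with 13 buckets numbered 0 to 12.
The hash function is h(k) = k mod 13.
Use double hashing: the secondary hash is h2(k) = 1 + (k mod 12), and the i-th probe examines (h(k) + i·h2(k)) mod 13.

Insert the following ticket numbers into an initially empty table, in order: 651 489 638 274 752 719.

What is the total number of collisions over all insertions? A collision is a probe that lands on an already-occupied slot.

Insert 651: h=1, slot 1 empty → index 1.
Insert 489: h=8, slot 8 empty → index 8.
Insert 638: h=1, h2=3, slot 1 occupied → index 4.
Insert 274: h=1, h2=11, slot 1 occupied → index 12.
Insert 752: h=11, slot 11 empty → index 11.
Insert 719: h=4, h2=12, slot 4 occupied → index 3.
Table: [—, 651, —, 719, 638, —, —, —, 489, —, —, 752, 274]

3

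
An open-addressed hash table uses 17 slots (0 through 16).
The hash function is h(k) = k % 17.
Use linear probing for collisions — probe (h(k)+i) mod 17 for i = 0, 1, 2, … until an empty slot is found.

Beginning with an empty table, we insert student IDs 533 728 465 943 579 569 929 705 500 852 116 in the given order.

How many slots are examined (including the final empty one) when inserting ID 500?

Insert 533: h=6, slot 6 empty => index 6.
Insert 728: h=14, slot 14 empty => index 14.
Insert 465: h=6, slot 6 occupied => index 7.
Insert 943: h=8, slot 8 empty => index 8.
Insert 579: h=1, slot 1 empty => index 1.
Insert 569: h=8, slot 8 occupied => index 9.
Insert 929: h=11, slot 11 empty => index 11.
Insert 705: h=8, slots 8,9 occupied => index 10.
Insert 500: h=7, slots 7,8,9,10,11 occupied => index 12.
Insert 852: h=2, slot 2 empty => index 2.
Insert 116: h=14, slot 14 occupied => index 15.
Table: [∅, 579, 852, ∅, ∅, ∅, 533, 465, 943, 569, 705, 929, 500, ∅, 728, 116, ∅]

6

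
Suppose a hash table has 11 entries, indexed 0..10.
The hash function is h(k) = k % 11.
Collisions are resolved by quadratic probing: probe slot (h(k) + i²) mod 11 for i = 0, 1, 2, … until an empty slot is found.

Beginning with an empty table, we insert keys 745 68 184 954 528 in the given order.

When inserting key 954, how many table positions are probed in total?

745: h=8 → slot 8
68: h=2 → slot 2
184: h=8, probe 8,9 → slot 9
954: h=8, probe 8,9,1 → slot 1
528: h=0 → slot 0
Table: [528, 954, 68, -, -, -, -, -, 745, 184, -]

3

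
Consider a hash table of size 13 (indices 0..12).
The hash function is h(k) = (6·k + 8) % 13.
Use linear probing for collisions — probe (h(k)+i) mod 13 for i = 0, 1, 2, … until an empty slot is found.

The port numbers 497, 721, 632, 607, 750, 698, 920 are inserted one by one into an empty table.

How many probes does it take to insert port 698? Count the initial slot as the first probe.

3

497 hashes to 0; slot 0 is free → place at 0.
721 hashes to 5; slot 5 is free → place at 5.
632 hashes to 4; slot 4 is free → place at 4.
607 hashes to 10; slot 10 is free → place at 10.
750 hashes to 10; 10 taken → place at 11.
698 hashes to 10; 10,11 taken → place at 12.
920 hashes to 3; slot 3 is free → place at 3.
Table: [497, _, _, 920, 632, 721, _, _, _, _, 607, 750, 698]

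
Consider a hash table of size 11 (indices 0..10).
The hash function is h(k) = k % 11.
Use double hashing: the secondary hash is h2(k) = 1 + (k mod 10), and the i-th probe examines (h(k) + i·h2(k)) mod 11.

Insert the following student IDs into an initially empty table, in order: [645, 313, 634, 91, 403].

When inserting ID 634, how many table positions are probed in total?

Insert 645: h=7, slot 7 empty => index 7.
Insert 313: h=5, slot 5 empty => index 5.
Insert 634: h=7, h2=5, slot 7 occupied => index 1.
Insert 91: h=3, slot 3 empty => index 3.
Insert 403: h=7, h2=4, slot 7 occupied => index 0.
Table: [403, 634, —, 91, —, 313, —, 645, —, —, —]

2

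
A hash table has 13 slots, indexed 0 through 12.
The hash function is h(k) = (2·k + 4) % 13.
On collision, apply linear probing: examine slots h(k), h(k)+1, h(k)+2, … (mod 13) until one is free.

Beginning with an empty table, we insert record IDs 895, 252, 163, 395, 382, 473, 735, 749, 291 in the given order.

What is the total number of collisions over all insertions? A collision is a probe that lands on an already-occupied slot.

895 hashes to 0; slot 0 is free => place at 0.
252 hashes to 1; slot 1 is free => place at 1.
163 hashes to 5; slot 5 is free => place at 5.
395 hashes to 1; 1 taken => place at 2.
382 hashes to 1; 1,2 taken => place at 3.
473 hashes to 1; 1,2,3 taken => place at 4.
735 hashes to 5; 5 taken => place at 6.
749 hashes to 7; slot 7 is free => place at 7.
291 hashes to 1; 1,2,3,4,5,6,7 taken => place at 8.
Table: [895, 252, 395, 382, 473, 163, 735, 749, 291, —, —, —, —]

14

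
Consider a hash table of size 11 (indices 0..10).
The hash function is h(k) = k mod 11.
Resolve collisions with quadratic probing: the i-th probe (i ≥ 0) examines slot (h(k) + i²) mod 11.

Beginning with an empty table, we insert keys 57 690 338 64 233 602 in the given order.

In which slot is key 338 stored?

57: h=2 → slot 2
690: h=8 → slot 8
338: h=8, probe 8,9 → slot 9
64: h=9, probe 9,10 → slot 10
233: h=2, probe 2,3 → slot 3
602: h=8, probe 8,9,1 → slot 1
Table: [_, 602, 57, 233, _, _, _, _, 690, 338, 64]

9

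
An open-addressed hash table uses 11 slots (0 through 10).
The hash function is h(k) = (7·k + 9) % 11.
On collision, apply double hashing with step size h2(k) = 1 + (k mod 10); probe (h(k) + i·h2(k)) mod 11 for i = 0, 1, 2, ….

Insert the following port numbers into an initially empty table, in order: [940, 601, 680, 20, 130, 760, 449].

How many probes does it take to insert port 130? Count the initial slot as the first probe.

3

940 hashes to 0; slot 0 is free => place at 0.
601 hashes to 3; slot 3 is free => place at 3.
680 hashes to 6; slot 6 is free => place at 6.
20 hashes to 6, h2=1; 6 taken => place at 7.
130 hashes to 6, h2=1; 6,7 taken => place at 8.
760 hashes to 5; slot 5 is free => place at 5.
449 hashes to 6, h2=10; 6,5 taken => place at 4.
Table: [940, ∅, ∅, 601, 449, 760, 680, 20, 130, ∅, ∅]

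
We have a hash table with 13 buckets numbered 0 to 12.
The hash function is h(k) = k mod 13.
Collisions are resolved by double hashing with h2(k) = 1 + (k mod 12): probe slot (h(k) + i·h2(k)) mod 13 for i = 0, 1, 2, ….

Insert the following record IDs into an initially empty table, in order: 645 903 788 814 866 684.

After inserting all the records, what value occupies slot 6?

903

645 hashes to 8; slot 8 is free -> place at 8.
903 hashes to 6; slot 6 is free -> place at 6.
788 hashes to 8, h2=9; 8 taken -> place at 4.
814 hashes to 8, h2=11; 8,6,4 taken -> place at 2.
866 hashes to 8, h2=3; 8 taken -> place at 11.
684 hashes to 8, h2=1; 8 taken -> place at 9.
Table: [∅, ∅, 814, ∅, 788, ∅, 903, ∅, 645, 684, ∅, 866, ∅]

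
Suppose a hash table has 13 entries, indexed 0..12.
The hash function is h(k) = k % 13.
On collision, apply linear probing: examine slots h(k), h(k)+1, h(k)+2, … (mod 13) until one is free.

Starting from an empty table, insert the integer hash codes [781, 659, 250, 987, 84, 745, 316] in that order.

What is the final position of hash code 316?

5

781 hashes to 1; slot 1 is free → place at 1.
659 hashes to 9; slot 9 is free → place at 9.
250 hashes to 3; slot 3 is free → place at 3.
987 hashes to 12; slot 12 is free → place at 12.
84 hashes to 6; slot 6 is free → place at 6.
745 hashes to 4; slot 4 is free → place at 4.
316 hashes to 4; 4 taken → place at 5.
Table: [—, 781, —, 250, 745, 316, 84, —, —, 659, —, —, 987]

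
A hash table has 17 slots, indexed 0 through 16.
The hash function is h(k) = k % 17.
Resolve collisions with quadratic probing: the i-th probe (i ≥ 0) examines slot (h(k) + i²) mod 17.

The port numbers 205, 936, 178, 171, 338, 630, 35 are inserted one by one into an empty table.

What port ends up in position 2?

205: h=1 -> slot 1
936: h=1, probe 1,2 -> slot 2
178: h=8 -> slot 8
171: h=1, probe 1,2,5 -> slot 5
338: h=15 -> slot 15
630: h=1, probe 1,2,5,10 -> slot 10
35: h=1, probe 1,2,5,10,0 -> slot 0
Table: [35, 205, 936, —, —, 171, —, —, 178, —, 630, —, —, —, —, 338, —]

936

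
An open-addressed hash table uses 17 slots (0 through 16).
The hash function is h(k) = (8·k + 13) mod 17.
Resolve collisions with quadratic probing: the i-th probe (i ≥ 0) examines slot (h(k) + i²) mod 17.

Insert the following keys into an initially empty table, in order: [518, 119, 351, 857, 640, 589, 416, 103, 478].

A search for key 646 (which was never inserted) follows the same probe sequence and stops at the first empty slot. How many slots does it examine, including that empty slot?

518: h=9 → slot 9
119: h=13 → slot 13
351: h=16 → slot 16
857: h=1 → slot 1
640: h=16, probe 16,0 → slot 0
589: h=16, probe 16,0,3 → slot 3
416: h=9, probe 9,10 → slot 10
103: h=4 → slot 4
478: h=12 → slot 12
Table: [640, 857, —, 589, 103, —, —, —, —, 518, 416, —, 478, 119, —, —, 351]
Lookup 646: h=13, probe 13,14 → slot 14 empty, not found.

2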